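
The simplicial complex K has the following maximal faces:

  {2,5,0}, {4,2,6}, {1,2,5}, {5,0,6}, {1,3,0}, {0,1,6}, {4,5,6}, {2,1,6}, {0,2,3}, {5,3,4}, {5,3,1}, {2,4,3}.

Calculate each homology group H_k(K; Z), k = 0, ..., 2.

H_0 = Z,  H_1 = Z/2Z,  H_2 = 0.

We work with the vertex ordering 0 < 1 < 2 < 3 < 4 < 5 < 6. The simplices of K, each written with vertices in increasing order, are:

  0-simplices (7): [0], [1], [2], [3], [4], [5], [6]
  1-simplices (18): [0,1], [0,2], [0,3], [0,5], [0,6], [1,2], [1,3], [1,5], [1,6], [2,3], [2,4], [2,5], [2,6], [3,4], [3,5], [4,5], [4,6], [5,6]
  2-simplices (12): [0,1,3], [0,1,6], [0,2,3], [0,2,5], [0,5,6], [1,2,5], [1,2,6], [1,3,5], [2,3,4], [2,4,6], [3,4,5], [4,5,6]

Hence C_0 ≅ Z^7, C_1 ≅ Z^18, C_2 ≅ Z^12.

∂_1: C_1 → C_0 is given by ∂[p,q] = [q] − [p].
The resulting 7×18 matrix has rank 6, and its Smith normal form has invariant factors (1,1,1,1,1,1).

∂_2: C_2 → C_1 acts by ∂[p,q,r] = [q,r] − [p,r] + [p,q]. For instance
  ∂[0,2,3] = [2,3] − [0,3] + [0,2],
  ∂[0,1,3] = [1,3] − [0,3] + [0,1].
The 18×12 boundary matrix has rank 12 and Smith normal form diag(1,1,1,1,1,1,1,1,1,1,1,2).

Computing H_k = (kernel of ∂_k) / (image of ∂_{k+1}):

  H_0: rank C_0 − rank ∂_1 = 7 − 6 = 1, and the invariant factors of ∂_1 are all 1, so H_0 ≅ Z.
  H_1: rank ker ∂_1 − rank ∂_2 = (18 − 6) − 12 = 0, and ∂_2 has invariant factor 2 > 1, so H_1 ≅ Z/2Z.
  H_2: rank ker ∂_2 − rank ∂_3 = (12 − 12) − 0 = 0, and there is no ∂_3, so H_2 ≅ 0.

(K is a triangulation of the real projective plane RP^2.)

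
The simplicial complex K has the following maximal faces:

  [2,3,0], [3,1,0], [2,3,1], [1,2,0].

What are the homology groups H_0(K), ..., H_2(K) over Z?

Order the vertices as 0 < 1 < 2 < 3. Listing each simplex with vertices in this order, K has dimension 2 with simplices:

  0-simplices (4): [0], [1], [2], [3]
  1-simplices (6): [0,1], [0,2], [0,3], [1,2], [1,3], [2,3]
  2-simplices (4): [0,1,2], [0,1,3], [0,2,3], [1,2,3]

giving chain groups C_0 ≅ Z^4, C_1 ≅ Z^6, C_2 ≅ Z^4.

∂_1: C_1 → C_0 is given by ∂[p,q] = [q] − [p].
The 4×6 boundary matrix has rank 3 and Smith normal form diag(1,1,1).

The boundary map ∂_2: C_2 → C_1 sends each 2-simplex [p,q,r] to [q,r] − [p,r] + [p,q]. For instance
  ∂[0,1,2] = [1,2] − [0,2] + [0,1],
  ∂[1,2,3] = [2,3] − [1,3] + [1,2].
As a 6×4 matrix over Z this has rank 3, with invariant factors (1,1,1).

From H_k ≅ ker(∂_k) / im(∂_{k+1}) we obtain:

  H_0: rank C_0 − rank ∂_1 = 4 − 3 = 1, and the invariant factors of ∂_1 are all 1, so H_0 ≅ Z.
  H_1: rank ker ∂_1 − rank ∂_2 = (6 − 3) − 3 = 0, and the invariant factors of ∂_2 are all 1, so H_1 ≅ 0.
  H_2: rank ker ∂_2 − rank ∂_3 = (4 − 3) − 0 = 1, and there is no ∂_3, so H_2 ≅ Z.

As a check, the Euler characteristic is 4 − 6 + 4 = 2, which agrees with 1 − 0 + 1 = 2.

H_0 = Z,  H_1 = 0,  H_2 = Z.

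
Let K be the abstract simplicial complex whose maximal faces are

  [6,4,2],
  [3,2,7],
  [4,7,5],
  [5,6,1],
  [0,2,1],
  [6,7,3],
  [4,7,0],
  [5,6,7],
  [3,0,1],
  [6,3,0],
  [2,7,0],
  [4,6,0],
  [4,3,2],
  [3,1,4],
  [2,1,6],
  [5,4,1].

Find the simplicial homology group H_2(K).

H_2 ≅ Z.

Take the total order 0 < 1 < 2 < 3 < 4 < 5 < 6 < 7 on the vertex set. Then K (dimension 2) consists of the simplices:

  0-simplices (8): [0], [1], [2], [3], [4], [5], [6], [7]
  1-simplices (24): (24 of them)
  2-simplices (16): [0,1,2], [0,1,3], [0,2,7], [0,3,6], [0,4,6], [0,4,7], [1,2,6], [1,3,4], [1,4,5], [1,5,6], [2,3,4], [2,3,7], [2,4,6], [3,6,7], [4,5,7], [5,6,7]

Hence C_0 ≅ Z^8, C_1 ≅ Z^24, C_2 ≅ Z^16.

Boundary ∂_1: C_1 → C_0 sends each edge [p,q] (with p < q) to q − p. For instance
  ∂[0,3] = [3] − [0].
This gives a 8×24 integer matrix of rank 7; reducing to Smith normal form yields diagonal entries (1,1,1,1,1,1,1).

∂_2: C_2 → C_1 acts by ∂[p,q,r] = [q,r] − [p,r] + [p,q]. For instance
  ∂[1,2,6] = [2,6] − [1,6] + [1,2],
  ∂[3,6,7] = [6,7] − [3,7] + [3,6].
The 24×16 boundary matrix has rank 15 and Smith normal form diag(1,1,1,1,1,1,1,1,1,1,1,1,1,1,1).

Now H_k = ker ∂_k / im ∂_{k+1}, so:

  H_2: rank ker ∂_2 − rank ∂_3 = (16 − 15) − 0 = 1, and there is no ∂_3, so H_2 ≅ Z.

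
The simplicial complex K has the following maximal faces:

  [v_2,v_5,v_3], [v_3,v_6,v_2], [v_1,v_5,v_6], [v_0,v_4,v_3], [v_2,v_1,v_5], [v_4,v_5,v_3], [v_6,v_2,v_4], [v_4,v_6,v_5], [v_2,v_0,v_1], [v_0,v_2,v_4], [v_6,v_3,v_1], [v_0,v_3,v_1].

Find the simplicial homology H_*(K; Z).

H_0 ≅ Z,  H_1 ≅ Z/2Z,  H_2 = 0.

We work with the vertex ordering v_0 < v_1 < v_2 < v_3 < v_4 < v_5 < v_6. The simplices of K, each written with vertices in increasing order, are:

  0-simplices (7): [v_0], [v_1], [v_2], [v_3], [v_4], [v_5], [v_6]
  1-simplices (18): (18 of them)
  2-simplices (12): (12 of them)

giving chain groups C_0 ≅ Z^7, C_1 ≅ Z^18, C_2 ≅ Z^12.

Boundary ∂_1: C_1 → C_0 is given by ∂[p,q] = [q] − [p]. For instance
  ∂[v_2,v_4] = [v_4] − [v_2].
As a 7×18 matrix over Z this has rank 6, with invariant factors (1,1,1,1,1,1).

The boundary map ∂_2: C_2 → C_1 acts by ∂[p,q,r] = [q,r] − [p,r] + [p,q]. For instance
  ∂[v_1,v_2,v_5] = [v_2,v_5] − [v_1,v_5] + [v_1,v_2],
  ∂[v_1,v_5,v_6] = [v_5,v_6] − [v_1,v_6] + [v_1,v_5].
This gives a 18×12 integer matrix of rank 12; reducing to Smith normal form yields diagonal entries (1,1,1,1,1,1,1,1,1,1,1,2).

Reading off H_k = ker ∂_k / im ∂_{k+1}:

  H_0: rank C_0 − rank ∂_1 = 7 − 6 = 1, and the invariant factors of ∂_1 are all 1, so H_0 = Z.
  H_1: rank ker ∂_1 − rank ∂_2 = (18 − 6) − 12 = 0, and ∂_2 has invariant factor 2 > 1, so H_1 = Z/2Z.
  H_2: rank ker ∂_2 − rank ∂_3 = (12 − 12) − 0 = 0, and there is no ∂_3, so H_2 = 0.

(K is a triangulation of the real projective plane RP^2.)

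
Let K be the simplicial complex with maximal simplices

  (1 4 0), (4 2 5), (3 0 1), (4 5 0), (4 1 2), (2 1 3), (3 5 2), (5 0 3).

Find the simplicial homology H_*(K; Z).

Take the total order 0 < 1 < 2 < 3 < 4 < 5 on the vertex set. Then K (dimension 2) consists of the simplices:

  0-simplices (6): [0], [1], [2], [3], [4], [5]
  1-simplices (12): [0,1], [0,3], [0,4], [0,5], [1,2], [1,3], [1,4], [2,3], [2,4], [2,5], [3,5], [4,5]
  2-simplices (8): [0,1,3], [0,1,4], [0,3,5], [0,4,5], [1,2,3], [1,2,4], [2,3,5], [2,4,5]

Hence C_0 ≅ Z^6, C_1 ≅ Z^12, C_2 ≅ Z^8.

∂_1: C_1 → C_0 is given by ∂[p,q] = [q] − [p].
The 6×12 boundary matrix has rank 5 and Smith normal form diag(1,1,1,1,1).

∂_2: C_2 → C_1 acts by ∂[p,q,r] = [q,r] − [p,r] + [p,q]. For instance
  ∂[1,2,4] = [2,4] − [1,4] + [1,2],
  ∂[0,4,5] = [4,5] − [0,5] + [0,4].
The 12×8 boundary matrix has rank 7 and Smith normal form diag(1,1,1,1,1,1,1).

Now H_k = ker ∂_k / im ∂_{k+1}, so:

  H_0: rank C_0 − rank ∂_1 = 6 − 5 = 1, and the invariant factors of ∂_1 are all 1, so H_0 = Z.
  H_1: rank ker ∂_1 − rank ∂_2 = (12 − 5) − 7 = 0, and the invariant factors of ∂_2 are all 1, so H_1 = 0.
  H_2: rank ker ∂_2 − rank ∂_3 = (8 − 7) − 0 = 1, and there is no ∂_3, so H_2 = Z.

H_0 ≅ Z,  H_1 = 0,  H_2 ≅ Z.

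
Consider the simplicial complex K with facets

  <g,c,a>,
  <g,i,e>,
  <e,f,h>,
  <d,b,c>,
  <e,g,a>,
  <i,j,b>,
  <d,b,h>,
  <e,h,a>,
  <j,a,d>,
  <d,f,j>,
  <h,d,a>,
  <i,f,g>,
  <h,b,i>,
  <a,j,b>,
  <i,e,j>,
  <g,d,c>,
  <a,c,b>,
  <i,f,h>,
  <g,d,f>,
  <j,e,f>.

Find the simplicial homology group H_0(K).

Take the total order a < b < c < d < e < f < g < h < i < j on the vertex set. Then K (dimension 2) consists of the simplices:

  0-simplices (10): a, b, c, d, e, f, g, h, i, j
  1-simplices (30): ab, ac, ad, ae, ag, ah, aj, bc, bd, bh, bi, bj, cd, cg, df, dg, dh, dj, ef, eg, eh, ei, ej, fg, fh, fi, fj, gi, hi, ij
  2-simplices (20): abc, abj, acg, adh, adj, aeg, aeh, bcd, bdh, bhi, bij, cdg, dfg, dfj, efh, efj, egi, eij, fgi, fhi

giving chain groups C_0 ≅ Z^10, C_1 ≅ Z^30, C_2 ≅ Z^20.

The boundary map ∂_1: C_1 → C_0 is given by ∂[p,q] = [q] − [p]. For instance
  ∂ag = g − a.
The 10×30 boundary matrix has rank 9 and Smith normal form diag(1,1,1,1,1,1,1,1,1).

The boundary map ∂_2: C_2 → C_1 sends each 2-simplex [p,q,r] to [q,r] − [p,r] + [p,q]. For instance
  ∂bdh = dh − bh + bd,
  ∂bij = ij − bj + bi.
The resulting 30×20 matrix has rank 20, and its Smith normal form has invariant factors (1,1,1,1,1,1,1,1,1,1,1,1,1,1,1,1,1,1,1,2).

Now H_k = ker ∂_k / im ∂_{k+1}, so:

  H_0: rank C_0 − rank ∂_1 = 10 − 9 = 1, and the invariant factors of ∂_1 are all 1, so H_0 = Z.

(K is a triangulation of the Klein bottle.)

H_0 = Z.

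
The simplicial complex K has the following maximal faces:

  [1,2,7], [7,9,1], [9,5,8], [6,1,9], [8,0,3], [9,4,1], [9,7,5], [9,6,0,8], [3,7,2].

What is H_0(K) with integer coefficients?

Fix the vertex order 0 < 1 < 2 < 3 < 4 < 5 < 6 < 7 < 8 < 9 and write every simplex with vertices in increasing order. Then dim K = 3 and the simplices of K are:

  0-simplices (10): [0], [1], [2], [3], [4], [5], [6], [7], [8], [9]
  1-simplices (21): [0,3], [0,6], [0,8], [0,9], [1,2], [1,4], [1,6], [1,7], [1,9], [2,3], [2,7], [3,7], [3,8], [4,9], [5,7], [5,8], [5,9], [6,8], [6,9], [7,9], [8,9]
  2-simplices (12): [0,3,8], [0,6,8], [0,6,9], [0,8,9], [1,2,7], [1,4,9], [1,6,9], [1,7,9], [2,3,7], [5,7,9], [5,8,9], [6,8,9]
  3-simplices (1): [0,6,8,9]

so the chain groups are C_0 ≅ Z^10, C_1 ≅ Z^21, C_2 ≅ Z^12, C_3 ≅ Z^1.

Boundary ∂_1: C_1 → C_0 maps an edge to its endpoints' difference, ∂[p,q] = q − p. For instance
  ∂[0,8] = [8] − [0].
The 10×21 boundary matrix has rank 9 and Smith normal form diag(1,1,1,1,1,1,1,1,1).

∂_2: C_2 → C_1 sends each 2-simplex [p,q,r] to [q,r] − [p,r] + [p,q]. For instance
  ∂[1,4,9] = [4,9] − [1,9] + [1,4],
  ∂[2,3,7] = [3,7] − [2,7] + [2,3].
As a 21×12 matrix over Z this has rank 11, with invariant factors (1,1,1,1,1,1,1,1,1,1,1).

Boundary ∂_3: C_3 → C_2 sends each 3-simplex σ to the alternating sum Σ_i (−1)^i (σ with its i-th vertex removed). For instance
  ∂[0,6,8,9] = [6,8,9] − [0,8,9] + [0,6,9] − [0,6,8].
The resulting 12×1 matrix has rank 1, and its Smith normal form has invariant factors (1).

Reading off H_k = ker ∂_k / im ∂_{k+1}:

  H_0: rank C_0 − rank ∂_1 = 10 − 9 = 1, and the invariant factors of ∂_1 are all 1, so H_0 ≅ Z.

H_0 = Z.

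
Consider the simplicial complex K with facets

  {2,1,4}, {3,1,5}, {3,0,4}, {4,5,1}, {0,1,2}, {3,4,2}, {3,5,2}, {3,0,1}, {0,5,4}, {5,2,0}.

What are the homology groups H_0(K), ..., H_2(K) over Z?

Fix the vertex order 0 < 1 < 2 < 3 < 4 < 5 and write every simplex with vertices in increasing order. Then dim K = 2 and the simplices of K are:

  0-simplices (6): [0], [1], [2], [3], [4], [5]
  1-simplices (15): [0,1], [0,2], [0,3], [0,4], [0,5], [1,2], [1,3], [1,4], [1,5], [2,3], [2,4], [2,5], [3,4], [3,5], [4,5]
  2-simplices (10): [0,1,2], [0,1,3], [0,2,5], [0,3,4], [0,4,5], [1,2,4], [1,3,5], [1,4,5], [2,3,4], [2,3,5]

Hence C_0 ≅ Z^6, C_1 ≅ Z^15, C_2 ≅ Z^10.

The boundary map ∂_1: C_1 → C_0 sends each edge [p,q] (with p < q) to q − p.
The 6×15 boundary matrix has rank 5 and Smith normal form diag(1,1,1,1,1).

∂_2: C_2 → C_1 acts by ∂[p,q,r] = [q,r] − [p,r] + [p,q]. For instance
  ∂[0,4,5] = [4,5] − [0,5] + [0,4],
  ∂[1,4,5] = [4,5] − [1,5] + [1,4].
This gives a 15×10 integer matrix of rank 10; reducing to Smith normal form yields diagonal entries (1,1,1,1,1,1,1,1,1,2).

Now H_k = ker ∂_k / im ∂_{k+1}, so:

  H_0: rank C_0 − rank ∂_1 = 6 − 5 = 1, and the invariant factors of ∂_1 are all 1, so H_0 = Z.
  H_1: rank ker ∂_1 − rank ∂_2 = (15 − 5) − 10 = 0, and ∂_2 has invariant factor 2 > 1, so H_1 = Z/2.
  H_2: rank ker ∂_2 − rank ∂_3 = (10 − 10) − 0 = 0, and there is no ∂_3, so H_2 = 0.

As a check, the Euler characteristic is 6 − 15 + 10 = 1, which agrees with 1 − 0 + 0 = 1.

H_0 = Z,  H_1 = Z/2,  H_2 = 0.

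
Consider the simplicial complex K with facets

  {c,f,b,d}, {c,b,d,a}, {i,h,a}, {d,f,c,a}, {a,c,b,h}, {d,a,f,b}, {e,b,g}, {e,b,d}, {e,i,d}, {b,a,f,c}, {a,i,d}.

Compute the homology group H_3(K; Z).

K has 9 vertices, 21 edges, 18 triangles, 6 3-simplices.
rank ∂_3 = 5, rank ∂_4 = 0 ⇒ b_3 = 6 − 5 − 0 = 1. So H_3 ≅ Z.

H_3 ≅ Z.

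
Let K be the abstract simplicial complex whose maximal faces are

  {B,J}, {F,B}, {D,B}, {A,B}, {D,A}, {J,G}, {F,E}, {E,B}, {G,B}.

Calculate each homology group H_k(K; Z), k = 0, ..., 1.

H_0 = Z,  H_1 = Z^3.

Take the total order A < B < D < E < F < G < J on the vertex set. Then K (dimension 1) consists of the simplices:

  0-simplices (7): A, B, D, E, F, G, J
  1-simplices (9): AB, AD, BD, BE, BF, BG, BJ, EF, GJ

giving chain groups C_0 ≅ Z^7, C_1 ≅ Z^9.

∂_1: C_1 → C_0 sends each edge [p,q] (with p < q) to q − p. For instance
  ∂BF = F − B.
The resulting 7×9 matrix has rank 6, and its Smith normal form has invariant factors (1,1,1,1,1,1).

Reading off H_k = ker ∂_k / im ∂_{k+1}:

  H_0: rank C_0 − rank ∂_1 = 7 − 6 = 1, and the invariant factors of ∂_1 are all 1, so H_0 ≅ Z.
  H_1: rank ker ∂_1 − rank ∂_2 = (9 − 6) − 0 = 3, and there is no ∂_2, so H_1 ≅ Z^3.

(K is a triangulation of a wedge of 3 circles.)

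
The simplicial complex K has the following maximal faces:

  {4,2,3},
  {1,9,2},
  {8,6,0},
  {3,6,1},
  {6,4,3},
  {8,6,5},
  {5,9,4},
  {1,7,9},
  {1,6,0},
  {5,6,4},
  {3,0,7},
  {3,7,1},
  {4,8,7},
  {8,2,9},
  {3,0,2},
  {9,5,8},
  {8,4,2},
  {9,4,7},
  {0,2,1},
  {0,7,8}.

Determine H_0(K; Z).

We work with the vertex ordering 0 < 1 < 2 < 3 < 4 < 5 < 6 < 7 < 8 < 9. The simplices of K, each written with vertices in increasing order, are:

  0-simplices (10): [0], [1], [2], [3], [4], [5], [6], [7], [8], [9]
  1-simplices (30): (30 of them)
  2-simplices (20): (20 of them)

giving chain groups C_0 ≅ Z^10, C_1 ≅ Z^30, C_2 ≅ Z^20.

Boundary ∂_1: C_1 → C_0 maps an edge to its endpoints' difference, ∂[p,q] = q − p. For instance
  ∂[2,3] = [3] − [2].
The 10×30 boundary matrix has rank 9 and Smith normal form diag(1,1,1,1,1,1,1,1,1).

The boundary map ∂_2: C_2 → C_1 acts by ∂[p,q,r] = [q,r] − [p,r] + [p,q]. For instance
  ∂[0,6,8] = [6,8] − [0,8] + [0,6],
  ∂[4,7,8] = [7,8] − [4,8] + [4,7].
As a 30×20 matrix over Z this has rank 20, with invariant factors (1,1,1,1,1,1,1,1,1,1,1,1,1,1,1,1,1,1,1,2).

Now H_k = ker ∂_k / im ∂_{k+1}, so:

  H_0: rank C_0 − rank ∂_1 = 10 − 9 = 1, and the invariant factors of ∂_1 are all 1, so H_0 = Z.

H_0 ≅ Z.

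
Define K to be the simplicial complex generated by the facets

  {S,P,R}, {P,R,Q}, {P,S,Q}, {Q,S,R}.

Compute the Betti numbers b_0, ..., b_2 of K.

Order the vertices as P < Q < R < S. Listing each simplex with vertices in this order, K has dimension 2 with simplices:

  0-simplices (4): P, Q, R, S
  1-simplices (6): PQ, PR, PS, QR, QS, RS
  2-simplices (4): PQR, PQS, PRS, QRS

Hence C_0 ≅ Z^4, C_1 ≅ Z^6, C_2 ≅ Z^4.

Boundary ∂_1: C_1 → C_0 sends each edge [p,q] (with p < q) to q − p.
The resulting 4×6 matrix has rank 3, and its Smith normal form has invariant factors (1,1,1).

∂_2: C_2 → C_1 sends each 2-simplex [p,q,r] to [q,r] − [p,r] + [p,q]. For instance
  ∂PRS = RS − PS + PR,
  ∂QRS = RS − QS + QR.
As a 6×4 matrix over Z this has rank 3, with invariant factors (1,1,1).

Now H_k = ker ∂_k / im ∂_{k+1}, so:

  H_0: rank C_0 − rank ∂_1 = 4 − 3 = 1, and the invariant factors of ∂_1 are all 1, so H_0 ≅ Z.
  H_1: rank ker ∂_1 − rank ∂_2 = (6 − 3) − 3 = 0, and the invariant factors of ∂_2 are all 1, so H_1 ≅ 0.
  H_2: rank ker ∂_2 − rank ∂_3 = (4 − 3) − 0 = 1, and there is no ∂_3, so H_2 ≅ Z.

Hence the Betti numbers are b_0 = 1, b_1 = 0, b_2 = 1.

b_0 = 1, b_1 = 0, b_2 = 1.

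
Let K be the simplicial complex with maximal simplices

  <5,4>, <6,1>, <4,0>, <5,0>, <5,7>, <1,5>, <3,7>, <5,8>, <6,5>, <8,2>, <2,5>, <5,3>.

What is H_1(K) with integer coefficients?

Fix the vertex order 0 < 1 < 2 < 3 < 4 < 5 < 6 < 7 < 8 and write every simplex with vertices in increasing order. Then dim K = 1 and the simplices of K are:

  0-simplices (9): [0], [1], [2], [3], [4], [5], [6], [7], [8]
  1-simplices (12): [0,4], [0,5], [1,5], [1,6], [2,5], [2,8], [3,5], [3,7], [4,5], [5,6], [5,7], [5,8]

giving chain groups C_0 ≅ Z^9, C_1 ≅ Z^12.

∂_1: C_1 → C_0 is given by ∂[p,q] = [q] − [p].
This gives a 9×12 integer matrix of rank 8; reducing to Smith normal form yields diagonal entries (1,1,1,1,1,1,1,1).

Computing H_k = (kernel of ∂_k) / (image of ∂_{k+1}):

  H_1: rank ker ∂_1 − rank ∂_2 = (12 − 8) − 0 = 4, and there is no ∂_2, so H_1 = Z^4.

(K is a triangulation of a wedge of 4 circles.)

H_1 ≅ Z^4.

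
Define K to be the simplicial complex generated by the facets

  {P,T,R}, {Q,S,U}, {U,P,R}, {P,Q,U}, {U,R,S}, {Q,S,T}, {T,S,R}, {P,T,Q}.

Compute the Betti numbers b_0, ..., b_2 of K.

We work with the vertex ordering P < Q < R < S < T < U. The simplices of K, each written with vertices in increasing order, are:

  0-simplices (6): P, Q, R, S, T, U
  1-simplices (12): PQ, PR, PT, PU, QS, QT, QU, RS, RT, RU, ST, SU
  2-simplices (8): PQT, PQU, PRT, PRU, QST, QSU, RST, RSU

so the chain groups are C_0 ≅ Z^6, C_1 ≅ Z^12, C_2 ≅ Z^8.

Boundary ∂_1: C_1 → C_0 maps an edge to its endpoints' difference, ∂[p,q] = q − p. For instance
  ∂QS = S − Q.
This gives a 6×12 integer matrix of rank 5; reducing to Smith normal form yields diagonal entries (1,1,1,1,1).

The boundary map ∂_2: C_2 → C_1 maps a triangle to the signed sum of its edges. For instance
  ∂PQU = QU − PU + PQ,
  ∂QSU = SU − QU + QS.
As a 12×8 matrix over Z this has rank 7, with invariant factors (1,1,1,1,1,1,1).

From H_k ≅ ker(∂_k) / im(∂_{k+1}) we obtain:

  H_0: rank C_0 − rank ∂_1 = 6 − 5 = 1, and the invariant factors of ∂_1 are all 1, so H_0 = Z.
  H_1: rank ker ∂_1 − rank ∂_2 = (12 − 5) − 7 = 0, and the invariant factors of ∂_2 are all 1, so H_1 = 0.
  H_2: rank ker ∂_2 − rank ∂_3 = (8 − 7) − 0 = 1, and there is no ∂_3, so H_2 = Z.

Hence the Betti numbers are b_0 = 1, b_1 = 0, b_2 = 1.

b_0 = 1, b_1 = 0, b_2 = 1.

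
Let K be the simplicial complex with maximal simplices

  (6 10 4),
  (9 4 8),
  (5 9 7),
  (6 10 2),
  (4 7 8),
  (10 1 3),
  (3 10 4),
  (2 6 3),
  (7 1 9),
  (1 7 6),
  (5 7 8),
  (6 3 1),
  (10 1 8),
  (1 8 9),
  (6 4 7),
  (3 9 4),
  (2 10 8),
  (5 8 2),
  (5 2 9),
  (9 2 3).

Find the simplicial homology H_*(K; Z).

H_0 ≅ Z,  H_1 ≅ Z ⊕ Z/2,  H_2 = 0.

Fix the vertex order 1 < 2 < 3 < 4 < 5 < 6 < 7 < 8 < 9 < 10 and write every simplex with vertices in increasing order. Then dim K = 2 and the simplices of K are:

  0-simplices (10): [1], [2], [3], [4], [5], [6], [7], [8], [9], [10]
  1-simplices (30): (30 of them)
  2-simplices (20): (20 of them)

so the chain groups are C_0 ≅ Z^10, C_1 ≅ Z^30, C_2 ≅ Z^20.

∂_1: C_1 → C_0 is given by ∂[p,q] = [q] − [p]. For instance
  ∂[1,10] = [10] − [1].
As a 10×30 matrix over Z this has rank 9, with invariant factors (1,1,1,1,1,1,1,1,1).

The boundary map ∂_2: C_2 → C_1 acts by ∂[p,q,r] = [q,r] − [p,r] + [p,q]. For instance
  ∂[1,8,9] = [8,9] − [1,9] + [1,8],
  ∂[2,6,10] = [6,10] − [2,10] + [2,6].
The 30×20 boundary matrix has rank 20 and Smith normal form diag(1,1,1,1,1,1,1,1,1,1,1,1,1,1,1,1,1,1,1,2).

Reading off H_k = ker ∂_k / im ∂_{k+1}:

  H_0: rank C_0 − rank ∂_1 = 10 − 9 = 1, and the invariant factors of ∂_1 are all 1, so H_0 = Z.
  H_1: rank ker ∂_1 − rank ∂_2 = (30 − 9) − 20 = 1, and ∂_2 has invariant factor 2 > 1, so H_1 = Z ⊕ Z/2.
  H_2: rank ker ∂_2 − rank ∂_3 = (20 − 20) − 0 = 0, and there is no ∂_3, so H_2 = 0.

(K is a triangulation of the Klein bottle.)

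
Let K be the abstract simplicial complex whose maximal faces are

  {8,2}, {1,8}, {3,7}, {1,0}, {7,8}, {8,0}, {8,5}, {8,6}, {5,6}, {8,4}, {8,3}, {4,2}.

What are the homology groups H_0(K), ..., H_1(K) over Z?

Order the vertices as 0 < 1 < 2 < 3 < 4 < 5 < 6 < 7 < 8. Listing each simplex with vertices in this order, K has dimension 1 with simplices:

  0-simplices (9): [0], [1], [2], [3], [4], [5], [6], [7], [8]
  1-simplices (12): [0,1], [0,8], [1,8], [2,4], [2,8], [3,7], [3,8], [4,8], [5,6], [5,8], [6,8], [7,8]

giving chain groups C_0 ≅ Z^9, C_1 ≅ Z^12.

The boundary map ∂_1: C_1 → C_0 maps an edge to its endpoints' difference, ∂[p,q] = q − p. For instance
  ∂[0,1] = [1] − [0].
The resulting 9×12 matrix has rank 8, and its Smith normal form has invariant factors (1,1,1,1,1,1,1,1).

From H_k ≅ ker(∂_k) / im(∂_{k+1}) we obtain:

  H_0: rank C_0 − rank ∂_1 = 9 − 8 = 1, and the invariant factors of ∂_1 are all 1, so H_0 ≅ Z.
  H_1: rank ker ∂_1 − rank ∂_2 = (12 − 8) − 0 = 4, and there is no ∂_2, so H_1 ≅ Z^4.

H_0 ≅ Z,  H_1 ≅ Z^4.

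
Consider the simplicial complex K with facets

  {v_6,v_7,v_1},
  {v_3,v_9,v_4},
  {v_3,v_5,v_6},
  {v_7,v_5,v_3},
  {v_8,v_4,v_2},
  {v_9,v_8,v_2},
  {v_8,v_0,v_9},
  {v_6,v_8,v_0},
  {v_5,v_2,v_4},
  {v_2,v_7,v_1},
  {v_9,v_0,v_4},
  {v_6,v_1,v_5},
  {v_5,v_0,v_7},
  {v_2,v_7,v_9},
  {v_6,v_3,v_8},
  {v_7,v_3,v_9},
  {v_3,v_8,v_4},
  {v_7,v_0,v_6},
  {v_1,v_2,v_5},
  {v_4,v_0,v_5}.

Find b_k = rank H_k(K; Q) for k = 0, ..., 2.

Order the vertices as v_0 < v_1 < v_2 < v_3 < v_4 < v_5 < v_6 < v_7 < v_8 < v_9. Listing each simplex with vertices in this order, K has dimension 2 with simplices:

  0-simplices (10): [v_0], [v_1], [v_2], [v_3], [v_4], [v_5], [v_6], [v_7], [v_8], [v_9]
  1-simplices (30): (30 of them)
  2-simplices (20): (20 of them)

so the chain groups are C_0 ≅ Z^10, C_1 ≅ Z^30, C_2 ≅ Z^20.

Boundary ∂_1: C_1 → C_0 is given by ∂[p,q] = [q] − [p]. For instance
  ∂[v_0,v_9] = [v_9] − [v_0].
This gives a 10×30 integer matrix of rank 9; reducing to Smith normal form yields diagonal entries (1,1,1,1,1,1,1,1,1).

Boundary ∂_2: C_2 → C_1 acts by ∂[p,q,r] = [q,r] − [p,r] + [p,q]. For instance
  ∂[v_1,v_6,v_7] = [v_6,v_7] − [v_1,v_7] + [v_1,v_6],
  ∂[v_2,v_7,v_9] = [v_7,v_9] − [v_2,v_9] + [v_2,v_7].
As a 30×20 matrix over Z this has rank 20, with invariant factors (1,1,1,1,1,1,1,1,1,1,1,1,1,1,1,1,1,1,1,2).

From H_k ≅ ker(∂_k) / im(∂_{k+1}) we obtain:

  H_0: rank C_0 − rank ∂_1 = 10 − 9 = 1, and the invariant factors of ∂_1 are all 1, so H_0 = Z.
  H_1: rank ker ∂_1 − rank ∂_2 = (30 − 9) − 20 = 1, and ∂_2 has invariant factor 2 > 1, so H_1 = Z ⊕ Z_2.
  H_2: rank ker ∂_2 − rank ∂_3 = (20 − 20) − 0 = 0, and there is no ∂_3, so H_2 = 0.

(K is a triangulation of the Klein bottle.)

Hence the Betti numbers are b_0 = 1, b_1 = 1, b_2 = 0.

b_0 = 1, b_1 = 1, b_2 = 0.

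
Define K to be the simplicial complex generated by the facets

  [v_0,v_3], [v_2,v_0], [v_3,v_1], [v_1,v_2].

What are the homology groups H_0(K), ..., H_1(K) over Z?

Take the total order v_0 < v_1 < v_2 < v_3 on the vertex set. Then K (dimension 1) consists of the simplices:

  0-simplices (4): [v_0], [v_1], [v_2], [v_3]
  1-simplices (4): [v_0,v_2], [v_0,v_3], [v_1,v_2], [v_1,v_3]

giving chain groups C_0 ≅ Z^4, C_1 ≅ Z^4.

The boundary map ∂_1: C_1 → C_0 is given by ∂[p,q] = [q] − [p].
This gives a 4×4 integer matrix of rank 3; reducing to Smith normal form yields diagonal entries (1,1,1).

Reading off H_k = ker ∂_k / im ∂_{k+1}:

  H_0: rank C_0 − rank ∂_1 = 4 − 3 = 1, and the invariant factors of ∂_1 are all 1, so H_0 = Z.
  H_1: rank ker ∂_1 − rank ∂_2 = (4 − 3) − 0 = 1, and there is no ∂_2, so H_1 = Z.

As a check, the Euler characteristic is 4 − 4 = 0, which agrees with 1 − 1 = 0.
(K is a triangulation of the circle S^1.)

H_0 ≅ Z,  H_1 ≅ Z.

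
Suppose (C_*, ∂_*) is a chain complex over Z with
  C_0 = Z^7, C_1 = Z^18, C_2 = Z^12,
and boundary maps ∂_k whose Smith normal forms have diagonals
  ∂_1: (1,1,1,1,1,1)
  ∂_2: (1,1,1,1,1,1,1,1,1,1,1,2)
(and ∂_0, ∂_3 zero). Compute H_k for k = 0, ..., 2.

H_0 = Z,  H_1 = Z/2,  H_2 = 0.

H_0: b_0 = 7 − 0 − 6 = 1; torsion from ∂_1 factors > 1: none. So H_0 = Z.
H_1: b_1 = 18 − 6 − 12 = 0; torsion from ∂_2 factors > 1: [2]. So H_1 = Z/2.
H_2: b_2 = 12 − 12 − 0 = 0; torsion from ∂_3 factors > 1: none. So H_2 = 0.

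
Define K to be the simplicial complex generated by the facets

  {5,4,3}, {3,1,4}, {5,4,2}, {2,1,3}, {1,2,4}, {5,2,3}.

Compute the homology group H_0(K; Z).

H_0 = Z.

Order the vertices as 1 < 2 < 3 < 4 < 5. Listing each simplex with vertices in this order, K has dimension 2 with simplices:

  0-simplices (5): [1], [2], [3], [4], [5]
  1-simplices (9): [1,2], [1,3], [1,4], [2,3], [2,4], [2,5], [3,4], [3,5], [4,5]
  2-simplices (6): [1,2,3], [1,2,4], [1,3,4], [2,3,5], [2,4,5], [3,4,5]

Hence C_0 ≅ Z^5, C_1 ≅ Z^9, C_2 ≅ Z^6.

Boundary ∂_1: C_1 → C_0 sends each edge [p,q] (with p < q) to q − p. For instance
  ∂[2,5] = [5] − [2].
As a 5×9 matrix over Z this has rank 4, with invariant factors (1,1,1,1).

Boundary ∂_2: C_2 → C_1 acts by ∂[p,q,r] = [q,r] − [p,r] + [p,q]. For instance
  ∂[3,4,5] = [4,5] − [3,5] + [3,4],
  ∂[1,3,4] = [3,4] − [1,4] + [1,3].
This gives a 9×6 integer matrix of rank 5; reducing to Smith normal form yields diagonal entries (1,1,1,1,1).

Reading off H_k = ker ∂_k / im ∂_{k+1}:

  H_0: rank C_0 − rank ∂_1 = 5 − 4 = 1, and the invariant factors of ∂_1 are all 1, so H_0 ≅ Z.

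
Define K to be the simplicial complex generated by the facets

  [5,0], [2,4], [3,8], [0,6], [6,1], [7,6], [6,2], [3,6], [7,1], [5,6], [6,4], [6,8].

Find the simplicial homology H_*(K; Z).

H_0 = Z,  H_1 = Z^4.

Fix the vertex order 0 < 1 < 2 < 3 < 4 < 5 < 6 < 7 < 8 and write every simplex with vertices in increasing order. Then dim K = 1 and the simplices of K are:

  0-simplices (9): [0], [1], [2], [3], [4], [5], [6], [7], [8]
  1-simplices (12): [0,5], [0,6], [1,6], [1,7], [2,4], [2,6], [3,6], [3,8], [4,6], [5,6], [6,7], [6,8]

Hence C_0 ≅ Z^9, C_1 ≅ Z^12.

∂_1: C_1 → C_0 sends each edge [p,q] (with p < q) to q − p.
The 9×12 boundary matrix has rank 8 and Smith normal form diag(1,1,1,1,1,1,1,1).

From H_k ≅ ker(∂_k) / im(∂_{k+1}) we obtain:

  H_0: rank C_0 − rank ∂_1 = 9 − 8 = 1, and the invariant factors of ∂_1 are all 1, so H_0 = Z.
  H_1: rank ker ∂_1 − rank ∂_2 = (12 − 8) − 0 = 4, and there is no ∂_2, so H_1 = Z^4.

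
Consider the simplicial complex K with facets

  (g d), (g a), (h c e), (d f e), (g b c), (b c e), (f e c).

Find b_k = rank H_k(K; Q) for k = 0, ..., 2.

b_0 = 1, b_1 = 1, b_2 = 0.

Order the vertices as a < b < c < d < e < f < g < h. Listing each simplex with vertices in this order, K has dimension 2 with simplices:

  0-simplices (8): a, b, c, d, e, f, g, h
  1-simplices (13): ag, bc, be, bg, ce, cf, cg, ch, de, df, dg, ef, eh
  2-simplices (5): bce, bcg, cef, ceh, def

Hence C_0 ≅ Z^8, C_1 ≅ Z^13, C_2 ≅ Z^5.

The boundary map ∂_1: C_1 → C_0 sends each edge [p,q] (with p < q) to q − p. For instance
  ∂de = e − d.
The resulting 8×13 matrix has rank 7, and its Smith normal form has invariant factors (1,1,1,1,1,1,1).

The boundary map ∂_2: C_2 → C_1 acts by ∂[p,q,r] = [q,r] − [p,r] + [p,q]. For instance
  ∂cef = ef − cf + ce,
  ∂bce = ce − be + bc.
As a 13×5 matrix over Z this has rank 5, with invariant factors (1,1,1,1,1).

Reading off H_k = ker ∂_k / im ∂_{k+1}:

  H_0: rank C_0 − rank ∂_1 = 8 − 7 = 1, and the invariant factors of ∂_1 are all 1, so H_0 = Z.
  H_1: rank ker ∂_1 − rank ∂_2 = (13 − 7) − 5 = 1, and the invariant factors of ∂_2 are all 1, so H_1 = Z.
  H_2: rank ker ∂_2 − rank ∂_3 = (5 − 5) − 0 = 0, and there is no ∂_3, so H_2 = 0.

Hence the Betti numbers are b_0 = 1, b_1 = 1, b_2 = 0.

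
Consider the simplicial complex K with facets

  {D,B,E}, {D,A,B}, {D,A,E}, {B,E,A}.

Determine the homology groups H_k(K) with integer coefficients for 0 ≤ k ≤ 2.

Take the total order A < B < D < E on the vertex set. Then K (dimension 2) consists of the simplices:

  0-simplices (4): A, B, D, E
  1-simplices (6): AB, AD, AE, BD, BE, DE
  2-simplices (4): ABD, ABE, ADE, BDE

Hence C_0 ≅ Z^4, C_1 ≅ Z^6, C_2 ≅ Z^4.

∂_1: C_1 → C_0 maps an edge to its endpoints' difference, ∂[p,q] = q − p.
The 4×6 boundary matrix has rank 3 and Smith normal form diag(1,1,1).

∂_2: C_2 → C_1 acts by ∂[p,q,r] = [q,r] − [p,r] + [p,q]. For instance
  ∂ADE = DE − AE + AD,
  ∂ABE = BE − AE + AB.
The 6×4 boundary matrix has rank 3 and Smith normal form diag(1,1,1).

Reading off H_k = ker ∂_k / im ∂_{k+1}:

  H_0: rank C_0 − rank ∂_1 = 4 − 3 = 1, and the invariant factors of ∂_1 are all 1, so H_0 = Z.
  H_1: rank ker ∂_1 − rank ∂_2 = (6 − 3) − 3 = 0, and the invariant factors of ∂_2 are all 1, so H_1 = 0.
  H_2: rank ker ∂_2 − rank ∂_3 = (4 − 3) − 0 = 1, and there is no ∂_3, so H_2 = Z.

(K is a triangulation of the 2-sphere S^2.)

H_0 ≅ Z,  H_1 = 0,  H_2 ≅ Z.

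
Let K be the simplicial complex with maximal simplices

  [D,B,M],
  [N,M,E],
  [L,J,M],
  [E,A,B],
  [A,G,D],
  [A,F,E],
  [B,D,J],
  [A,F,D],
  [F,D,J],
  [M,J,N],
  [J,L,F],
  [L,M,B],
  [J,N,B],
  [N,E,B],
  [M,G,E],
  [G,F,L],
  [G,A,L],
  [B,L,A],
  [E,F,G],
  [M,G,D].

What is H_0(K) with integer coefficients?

H_0 = Z.

Order the vertices as A < B < D < E < F < G < J < L < M < N. Listing each simplex with vertices in this order, K has dimension 2 with simplices:

  0-simplices (10): A, B, D, E, F, G, J, L, M, N
  1-simplices (30): AB, AD, AE, AF, AG, AL, BD, BE, BJ, BL, BM, BN, DF, DG, DJ, DM, EF, EG, EM, EN, FG, FJ, FL, GL, GM, JL, JM, JN, LM, MN
  2-simplices (20): ABE, ABL, ADF, ADG, AEF, AGL, BDJ, BDM, BEN, BJN, BLM, DFJ, DGM, EFG, EGM, EMN, FGL, FJL, JLM, JMN

giving chain groups C_0 ≅ Z^10, C_1 ≅ Z^30, C_2 ≅ Z^20.

Boundary ∂_1: C_1 → C_0 sends each edge [p,q] (with p < q) to q − p.
This gives a 10×30 integer matrix of rank 9; reducing to Smith normal form yields diagonal entries (1,1,1,1,1,1,1,1,1).

∂_2: C_2 → C_1 acts by ∂[p,q,r] = [q,r] − [p,r] + [p,q]. For instance
  ∂EMN = MN − EN + EM,
  ∂BEN = EN − BN + BE.
As a 30×20 matrix over Z this has rank 20, with invariant factors (1,1,1,1,1,1,1,1,1,1,1,1,1,1,1,1,1,1,1,2).

Now H_k = ker ∂_k / im ∂_{k+1}, so:

  H_0: rank C_0 − rank ∂_1 = 10 − 9 = 1, and the invariant factors of ∂_1 are all 1, so H_0 ≅ Z.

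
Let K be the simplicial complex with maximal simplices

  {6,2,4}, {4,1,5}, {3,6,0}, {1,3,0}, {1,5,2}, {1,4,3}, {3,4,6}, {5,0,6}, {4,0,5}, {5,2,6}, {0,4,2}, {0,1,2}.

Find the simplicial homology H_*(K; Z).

H_0 = Z,  H_1 = Z/2Z,  H_2 = 0.

K has 7 vertices, 18 edges, 12 triangles.
rank ∂_0 = 0, rank ∂_1 = 6 ⇒ b_0 = 7 − 0 − 6 = 1; all invariant factors of ∂_1 are 1 so no torsion. So H_0 ≅ Z.
rank ∂_1 = 6, rank ∂_2 = 12 ⇒ b_1 = 18 − 6 − 12 = 0; ∂_2 has invariant factor(s) [2] giving torsion. So H_1 ≅ Z/2Z.
rank ∂_2 = 12, rank ∂_3 = 0 ⇒ b_2 = 12 − 12 − 0 = 0. So H_2 ≅ 0.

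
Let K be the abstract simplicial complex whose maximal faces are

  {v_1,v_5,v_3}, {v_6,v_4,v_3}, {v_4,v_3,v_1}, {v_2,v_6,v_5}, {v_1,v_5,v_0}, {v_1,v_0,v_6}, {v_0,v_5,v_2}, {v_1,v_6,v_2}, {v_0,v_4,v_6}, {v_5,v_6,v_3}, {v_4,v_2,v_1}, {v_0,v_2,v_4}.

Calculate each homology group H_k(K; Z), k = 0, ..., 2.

Order the vertices as v_0 < v_1 < v_2 < v_3 < v_4 < v_5 < v_6. Listing each simplex with vertices in this order, K has dimension 2 with simplices:

  0-simplices (7): [v_0], [v_1], [v_2], [v_3], [v_4], [v_5], [v_6]
  1-simplices (18): (18 of them)
  2-simplices (12): (12 of them)

giving chain groups C_0 ≅ Z^7, C_1 ≅ Z^18, C_2 ≅ Z^12.

Boundary ∂_1: C_1 → C_0 sends each edge [p,q] (with p < q) to q − p. For instance
  ∂[v_0,v_5] = [v_5] − [v_0].
As a 7×18 matrix over Z this has rank 6, with invariant factors (1,1,1,1,1,1).

The boundary map ∂_2: C_2 → C_1 acts by ∂[p,q,r] = [q,r] − [p,r] + [p,q]. For instance
  ∂[v_1,v_3,v_5] = [v_3,v_5] − [v_1,v_5] + [v_1,v_3],
  ∂[v_0,v_2,v_4] = [v_2,v_4] − [v_0,v_4] + [v_0,v_2].
This gives a 18×12 integer matrix of rank 12; reducing to Smith normal form yields diagonal entries (1,1,1,1,1,1,1,1,1,1,1,2).

Computing H_k = (kernel of ∂_k) / (image of ∂_{k+1}):

  H_0: rank C_0 − rank ∂_1 = 7 − 6 = 1, and the invariant factors of ∂_1 are all 1, so H_0 ≅ Z.
  H_1: rank ker ∂_1 − rank ∂_2 = (18 − 6) − 12 = 0, and ∂_2 has invariant factor 2 > 1, so H_1 ≅ Z/2.
  H_2: rank ker ∂_2 − rank ∂_3 = (12 − 12) − 0 = 0, and there is no ∂_3, so H_2 ≅ 0.

H_0 ≅ Z,  H_1 ≅ Z/2,  H_2 = 0.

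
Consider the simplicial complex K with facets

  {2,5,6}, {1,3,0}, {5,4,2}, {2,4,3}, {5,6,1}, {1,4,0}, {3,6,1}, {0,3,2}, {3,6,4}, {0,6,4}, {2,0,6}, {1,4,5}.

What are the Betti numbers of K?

b_0 = 1, b_1 = 0, b_2 = 0.

Fix the vertex order 0 < 1 < 2 < 3 < 4 < 5 < 6 and write every simplex with vertices in increasing order. Then dim K = 2 and the simplices of K are:

  0-simplices (7): [0], [1], [2], [3], [4], [5], [6]
  1-simplices (18): [0,1], [0,2], [0,3], [0,4], [0,6], [1,3], [1,4], [1,5], [1,6], [2,3], [2,4], [2,5], [2,6], [3,4], [3,6], [4,5], [4,6], [5,6]
  2-simplices (12): [0,1,3], [0,1,4], [0,2,3], [0,2,6], [0,4,6], [1,3,6], [1,4,5], [1,5,6], [2,3,4], [2,4,5], [2,5,6], [3,4,6]

so the chain groups are C_0 ≅ Z^7, C_1 ≅ Z^18, C_2 ≅ Z^12.

Boundary ∂_1: C_1 → C_0 maps an edge to its endpoints' difference, ∂[p,q] = q − p.
This gives a 7×18 integer matrix of rank 6; reducing to Smith normal form yields diagonal entries (1,1,1,1,1,1).

The boundary map ∂_2: C_2 → C_1 maps a triangle to the signed sum of its edges. For instance
  ∂[0,1,3] = [1,3] − [0,3] + [0,1],
  ∂[1,5,6] = [5,6] − [1,6] + [1,5].
This gives a 18×12 integer matrix of rank 12; reducing to Smith normal form yields diagonal entries (1,1,1,1,1,1,1,1,1,1,1,2).

Reading off H_k = ker ∂_k / im ∂_{k+1}:

  H_0: rank C_0 − rank ∂_1 = 7 − 6 = 1, and the invariant factors of ∂_1 are all 1, so H_0 ≅ Z.
  H_1: rank ker ∂_1 − rank ∂_2 = (18 − 6) − 12 = 0, and ∂_2 has invariant factor 2 > 1, so H_1 ≅ Z/2.
  H_2: rank ker ∂_2 − rank ∂_3 = (12 − 12) − 0 = 0, and there is no ∂_3, so H_2 ≅ 0.

Hence the Betti numbers are b_0 = 1, b_1 = 0, b_2 = 0.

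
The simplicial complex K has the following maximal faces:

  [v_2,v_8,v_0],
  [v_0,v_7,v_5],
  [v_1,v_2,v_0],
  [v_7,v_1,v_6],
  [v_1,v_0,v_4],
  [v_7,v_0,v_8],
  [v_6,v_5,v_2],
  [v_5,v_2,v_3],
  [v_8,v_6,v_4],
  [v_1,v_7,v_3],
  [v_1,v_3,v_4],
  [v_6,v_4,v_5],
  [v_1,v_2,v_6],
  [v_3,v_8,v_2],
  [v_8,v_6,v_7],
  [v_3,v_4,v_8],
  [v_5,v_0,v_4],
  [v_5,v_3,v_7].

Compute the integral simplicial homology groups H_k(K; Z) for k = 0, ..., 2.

H_0 = Z,  H_1 = Z^2,  H_2 = Z.

Take the total order v_0 < v_1 < v_2 < v_3 < v_4 < v_5 < v_6 < v_7 < v_8 on the vertex set. Then K (dimension 2) consists of the simplices:

  0-simplices (9): [v_0], [v_1], [v_2], [v_3], [v_4], [v_5], [v_6], [v_7], [v_8]
  1-simplices (27): (27 of them)
  2-simplices (18): (18 of them)

giving chain groups C_0 ≅ Z^9, C_1 ≅ Z^27, C_2 ≅ Z^18.

∂_1: C_1 → C_0 sends each edge [p,q] (with p < q) to q − p.
The resulting 9×27 matrix has rank 8, and its Smith normal form has invariant factors (1,1,1,1,1,1,1,1).

Boundary ∂_2: C_2 → C_1 acts by ∂[p,q,r] = [q,r] − [p,r] + [p,q]. For instance
  ∂[v_0,v_2,v_8] = [v_2,v_8] − [v_0,v_8] + [v_0,v_2],
  ∂[v_1,v_3,v_4] = [v_3,v_4] − [v_1,v_4] + [v_1,v_3].
The resulting 27×18 matrix has rank 17, and its Smith normal form has invariant factors (1,1,1,1,1,1,1,1,1,1,1,1,1,1,1,1,1).

Reading off H_k = ker ∂_k / im ∂_{k+1}:

  H_0: rank C_0 − rank ∂_1 = 9 − 8 = 1, and the invariant factors of ∂_1 are all 1, so H_0 = Z.
  H_1: rank ker ∂_1 − rank ∂_2 = (27 − 8) − 17 = 2, and the invariant factors of ∂_2 are all 1, so H_1 = Z^2.
  H_2: rank ker ∂_2 − rank ∂_3 = (18 − 17) − 0 = 1, and there is no ∂_3, so H_2 = Z.

(K is a triangulation of the torus T^2.)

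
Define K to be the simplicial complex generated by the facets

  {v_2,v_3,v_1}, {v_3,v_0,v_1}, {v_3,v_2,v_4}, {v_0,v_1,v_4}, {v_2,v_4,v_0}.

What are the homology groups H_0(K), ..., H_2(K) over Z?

Order the vertices as v_0 < v_1 < v_2 < v_3 < v_4. Listing each simplex with vertices in this order, K has dimension 2 with simplices:

  0-simplices (5): [v_0], [v_1], [v_2], [v_3], [v_4]
  1-simplices (10): [v_0,v_1], [v_0,v_2], [v_0,v_3], [v_0,v_4], [v_1,v_2], [v_1,v_3], [v_1,v_4], [v_2,v_3], [v_2,v_4], [v_3,v_4]
  2-simplices (5): [v_0,v_1,v_3], [v_0,v_1,v_4], [v_0,v_2,v_4], [v_1,v_2,v_3], [v_2,v_3,v_4]

Hence C_0 ≅ Z^5, C_1 ≅ Z^10, C_2 ≅ Z^5.

Boundary ∂_1: C_1 → C_0 maps an edge to its endpoints' difference, ∂[p,q] = q − p. For instance
  ∂[v_3,v_4] = [v_4] − [v_3].
As a 5×10 matrix over Z this has rank 4, with invariant factors (1,1,1,1).

∂_2: C_2 → C_1 sends each 2-simplex [p,q,r] to [q,r] − [p,r] + [p,q]. For instance
  ∂[v_2,v_3,v_4] = [v_3,v_4] − [v_2,v_4] + [v_2,v_3],
  ∂[v_0,v_1,v_4] = [v_1,v_4] − [v_0,v_4] + [v_0,v_1].
As a 10×5 matrix over Z this has rank 5, with invariant factors (1,1,1,1,1).

Computing H_k = (kernel of ∂_k) / (image of ∂_{k+1}):

  H_0: rank C_0 − rank ∂_1 = 5 − 4 = 1, and the invariant factors of ∂_1 are all 1, so H_0 = Z.
  H_1: rank ker ∂_1 − rank ∂_2 = (10 − 4) − 5 = 1, and the invariant factors of ∂_2 are all 1, so H_1 = Z.
  H_2: rank ker ∂_2 − rank ∂_3 = (5 − 5) − 0 = 0, and there is no ∂_3, so H_2 = 0.

H_0 ≅ Z,  H_1 ≅ Z,  H_2 = 0.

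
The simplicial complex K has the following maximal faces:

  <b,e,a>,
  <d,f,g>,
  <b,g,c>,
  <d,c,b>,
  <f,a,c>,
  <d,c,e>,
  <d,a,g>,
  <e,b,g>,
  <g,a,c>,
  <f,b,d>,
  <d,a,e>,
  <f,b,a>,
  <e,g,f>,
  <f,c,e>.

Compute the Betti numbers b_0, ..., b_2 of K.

b_0 = 1, b_1 = 2, b_2 = 1.

We work with the vertex ordering a < b < c < d < e < f < g. The simplices of K, each written with vertices in increasing order, are:

  0-simplices (7): a, b, c, d, e, f, g
  1-simplices (21): ab, ac, ad, ae, af, ag, bc, bd, be, bf, bg, cd, ce, cf, cg, de, df, dg, ef, eg, fg
  2-simplices (14): abe, abf, acf, acg, ade, adg, bcd, bcg, bdf, beg, cde, cef, dfg, efg

giving chain groups C_0 ≅ Z^7, C_1 ≅ Z^21, C_2 ≅ Z^14.

∂_1: C_1 → C_0 is given by ∂[p,q] = [q] − [p]. For instance
  ∂cd = d − c.
As a 7×21 matrix over Z this has rank 6, with invariant factors (1,1,1,1,1,1).

∂_2: C_2 → C_1 maps a triangle to the signed sum of its edges. For instance
  ∂adg = dg − ag + ad,
  ∂efg = fg − eg + ef.
The resulting 21×14 matrix has rank 13, and its Smith normal form has invariant factors (1,1,1,1,1,1,1,1,1,1,1,1,1).

Now H_k = ker ∂_k / im ∂_{k+1}, so:

  H_0: rank C_0 − rank ∂_1 = 7 − 6 = 1, and the invariant factors of ∂_1 are all 1, so H_0 ≅ Z.
  H_1: rank ker ∂_1 − rank ∂_2 = (21 − 6) − 13 = 2, and the invariant factors of ∂_2 are all 1, so H_1 ≅ Z^2.
  H_2: rank ker ∂_2 − rank ∂_3 = (14 − 13) − 0 = 1, and there is no ∂_3, so H_2 ≅ Z.

As a check, the Euler characteristic is 7 − 21 + 14 = 0, which agrees with 1 − 2 + 1 = 0.
(K is a triangulation of the torus T^2.)

Hence the Betti numbers are b_0 = 1, b_1 = 2, b_2 = 1.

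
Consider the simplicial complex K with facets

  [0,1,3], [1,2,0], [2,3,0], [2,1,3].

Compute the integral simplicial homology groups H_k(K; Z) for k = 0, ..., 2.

Fix the vertex order 0 < 1 < 2 < 3 and write every simplex with vertices in increasing order. Then dim K = 2 and the simplices of K are:

  0-simplices (4): [0], [1], [2], [3]
  1-simplices (6): [0,1], [0,2], [0,3], [1,2], [1,3], [2,3]
  2-simplices (4): [0,1,2], [0,1,3], [0,2,3], [1,2,3]

Hence C_0 ≅ Z^4, C_1 ≅ Z^6, C_2 ≅ Z^4.

∂_1: C_1 → C_0 sends each edge [p,q] (with p < q) to q − p.
This gives a 4×6 integer matrix of rank 3; reducing to Smith normal form yields diagonal entries (1,1,1).

The boundary map ∂_2: C_2 → C_1 maps a triangle to the signed sum of its edges. For instance
  ∂[1,2,3] = [2,3] − [1,3] + [1,2],
  ∂[0,1,2] = [1,2] − [0,2] + [0,1].
As a 6×4 matrix over Z this has rank 3, with invariant factors (1,1,1).

Computing H_k = (kernel of ∂_k) / (image of ∂_{k+1}):

  H_0: rank C_0 − rank ∂_1 = 4 − 3 = 1, and the invariant factors of ∂_1 are all 1, so H_0 ≅ Z.
  H_1: rank ker ∂_1 − rank ∂_2 = (6 − 3) − 3 = 0, and the invariant factors of ∂_2 are all 1, so H_1 ≅ 0.
  H_2: rank ker ∂_2 − rank ∂_3 = (4 − 3) − 0 = 1, and there is no ∂_3, so H_2 ≅ Z.

As a check, the Euler characteristic is 4 − 6 + 4 = 2, which agrees with 1 − 0 + 1 = 2.

H_0 ≅ Z,  H_1 = 0,  H_2 ≅ Z.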